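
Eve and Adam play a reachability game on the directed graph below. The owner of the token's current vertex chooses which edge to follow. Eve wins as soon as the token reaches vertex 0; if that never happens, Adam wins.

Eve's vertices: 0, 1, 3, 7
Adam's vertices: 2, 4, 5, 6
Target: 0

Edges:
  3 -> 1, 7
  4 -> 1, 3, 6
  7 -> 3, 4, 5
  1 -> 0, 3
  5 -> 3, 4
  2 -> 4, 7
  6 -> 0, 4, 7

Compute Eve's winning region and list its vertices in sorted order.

A0 = {0}
A1: add {1} — 1 (Eve) has 1→0.
A2: add {3} — 3 (Eve) has 3→1.
A3: add {7} — 7 (Eve) has 7→3.
A4 = A3; e.g. 2 (Adam) can still go to 4. Fixed point.
Eve's winning region = {0, 1, 3, 7}.

0, 1, 3, 7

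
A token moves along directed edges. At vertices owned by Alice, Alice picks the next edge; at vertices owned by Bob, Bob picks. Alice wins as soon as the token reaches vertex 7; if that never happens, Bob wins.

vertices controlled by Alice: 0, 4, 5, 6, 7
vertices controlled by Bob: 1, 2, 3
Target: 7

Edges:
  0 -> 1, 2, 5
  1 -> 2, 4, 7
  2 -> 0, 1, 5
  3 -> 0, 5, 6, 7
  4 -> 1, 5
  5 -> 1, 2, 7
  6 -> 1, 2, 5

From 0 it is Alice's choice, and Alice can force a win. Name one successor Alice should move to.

A0 = {7}
A1: add {5} — 5 (Alice) has 5→7.
A2: add {0, 4, 6} — 0 (Alice) has 0→5; 4 (Alice) has 4→5; 6 (Alice) has 6→5.
A3: add {3} — 3 (Bob): all of {0, 5, 6, 7} already in.
A4 = A3; e.g. 1 (Bob) can still go to 2. Fixed point.
From 0, successor 5 is in the attractor (rank 1); the other successors 1, 2 are not.

5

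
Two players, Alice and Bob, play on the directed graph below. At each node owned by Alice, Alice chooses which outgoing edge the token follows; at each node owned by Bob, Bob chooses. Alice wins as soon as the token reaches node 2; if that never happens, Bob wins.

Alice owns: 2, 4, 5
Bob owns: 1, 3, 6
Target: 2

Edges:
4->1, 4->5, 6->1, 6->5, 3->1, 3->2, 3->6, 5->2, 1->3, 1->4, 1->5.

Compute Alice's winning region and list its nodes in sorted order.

A0 = {2}
A1: add {5} — 5 (Alice) has 5→2.
A2: add {4} — 4 (Alice) has 4→5.
A3 = A2; e.g. 1 (Bob) can still go to 3. Fixed point.
Alice's winning region = {2, 4, 5}.

2, 4, 5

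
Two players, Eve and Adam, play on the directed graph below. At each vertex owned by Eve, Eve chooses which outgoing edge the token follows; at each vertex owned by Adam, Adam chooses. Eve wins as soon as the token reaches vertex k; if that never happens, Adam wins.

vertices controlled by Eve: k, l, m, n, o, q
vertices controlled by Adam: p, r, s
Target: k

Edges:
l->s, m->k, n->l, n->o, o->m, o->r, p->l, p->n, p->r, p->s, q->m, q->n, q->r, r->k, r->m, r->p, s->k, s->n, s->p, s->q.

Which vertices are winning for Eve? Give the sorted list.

A0 = {k}
A1: add {m} — m (Eve) has m→k.
A2: add {o, q} — o (Eve) has o→m; q (Eve) has q→m.
A3: add {n} — n (Eve) has n→o.
A4 = A3; e.g. l (Eve) has no edge into A3. Fixed point.
Eve's winning region = {k, m, n, o, q}.

k, m, n, o, q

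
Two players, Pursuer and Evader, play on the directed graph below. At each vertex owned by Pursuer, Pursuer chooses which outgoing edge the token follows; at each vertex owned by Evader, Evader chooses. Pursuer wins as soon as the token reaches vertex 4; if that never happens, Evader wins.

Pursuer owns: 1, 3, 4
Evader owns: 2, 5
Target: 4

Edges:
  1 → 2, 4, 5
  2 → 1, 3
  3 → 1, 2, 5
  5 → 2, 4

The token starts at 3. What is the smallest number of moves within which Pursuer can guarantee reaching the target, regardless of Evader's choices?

2

A0 = {4}
A1: add {1} — 1 (Pursuer) has 1→4.
A2: add {3} — 3 (Pursuer) has 3→1.
3 enters the attractor at level 2, so Pursuer can force the target in 2 moves from there.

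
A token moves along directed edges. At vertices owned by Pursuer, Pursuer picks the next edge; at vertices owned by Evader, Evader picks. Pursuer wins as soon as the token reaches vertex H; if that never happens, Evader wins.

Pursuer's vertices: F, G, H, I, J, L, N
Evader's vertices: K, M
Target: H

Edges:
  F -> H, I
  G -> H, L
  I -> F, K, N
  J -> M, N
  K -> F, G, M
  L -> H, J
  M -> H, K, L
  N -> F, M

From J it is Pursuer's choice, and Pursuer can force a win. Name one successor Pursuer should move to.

A0 = {H}
A1: add {F, G, L} — F (Pursuer) has F→H; G (Pursuer) has G→H; L (Pursuer) has L→H.
A2: add {I, N} — I (Pursuer) has I→F; N (Pursuer) has N→F.
A3: add {J} — J (Pursuer) has J→N.
A4 = A3; e.g. K (Evader) can still go to M. Fixed point.
From J, successor N is in the attractor (rank 2); the other successor M is not.

N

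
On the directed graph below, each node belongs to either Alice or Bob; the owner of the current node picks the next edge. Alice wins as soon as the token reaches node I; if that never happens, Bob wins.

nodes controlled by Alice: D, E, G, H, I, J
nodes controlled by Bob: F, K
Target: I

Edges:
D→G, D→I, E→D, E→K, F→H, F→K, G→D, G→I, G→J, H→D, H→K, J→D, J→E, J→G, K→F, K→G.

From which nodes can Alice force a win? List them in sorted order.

A0 = {I}
A1: add {D, G} — D (Alice) has D→I; G (Alice) has G→I.
A2: add {E, H, J} — E (Alice) has E→D; H (Alice) has H→D; J (Alice) has J→D.
A3 = A2; e.g. F (Bob) can still go to K. Fixed point.
Alice's winning region = {D, E, G, H, I, J}.

D, E, G, H, I, J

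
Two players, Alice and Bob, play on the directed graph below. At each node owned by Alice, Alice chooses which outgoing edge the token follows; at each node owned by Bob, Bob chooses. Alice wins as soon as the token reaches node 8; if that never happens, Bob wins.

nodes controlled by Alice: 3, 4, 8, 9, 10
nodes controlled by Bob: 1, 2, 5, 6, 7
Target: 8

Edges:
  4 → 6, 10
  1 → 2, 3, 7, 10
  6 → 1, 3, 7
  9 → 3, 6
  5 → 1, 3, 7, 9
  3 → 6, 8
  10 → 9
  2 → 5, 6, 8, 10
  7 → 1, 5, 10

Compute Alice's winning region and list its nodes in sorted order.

A0 = {8}
A1: add {3} — 3 (Alice) has 3→8.
A2: add {9} — 9 (Alice) has 9→3.
A3: add {10} — 10 (Alice) has 10→9.
A4: add {4} — 4 (Alice) has 4→10.
A5 = A4; e.g. 1 (Bob) can still go to 2. Fixed point.
Alice's winning region = {3, 4, 8, 9, 10}.

3, 4, 8, 9, 10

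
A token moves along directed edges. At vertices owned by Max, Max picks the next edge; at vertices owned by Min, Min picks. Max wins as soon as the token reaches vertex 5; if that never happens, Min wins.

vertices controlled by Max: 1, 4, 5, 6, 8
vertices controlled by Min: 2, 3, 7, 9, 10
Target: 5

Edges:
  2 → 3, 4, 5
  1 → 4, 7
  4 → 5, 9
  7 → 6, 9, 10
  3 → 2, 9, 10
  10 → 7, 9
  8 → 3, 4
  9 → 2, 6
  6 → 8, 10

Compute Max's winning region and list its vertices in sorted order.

A0 = {5}
A1: add {4} — 4 (Max) has 4→5.
A2: add {1, 8} — 1 (Max) has 1→4; 8 (Max) has 8→4.
A3: add {6} — 6 (Max) has 6→8.
A4 = A3; e.g. 2 (Min) can still go to 3. Fixed point.
Max's winning region = {1, 4, 5, 6, 8}.

1, 4, 5, 6, 8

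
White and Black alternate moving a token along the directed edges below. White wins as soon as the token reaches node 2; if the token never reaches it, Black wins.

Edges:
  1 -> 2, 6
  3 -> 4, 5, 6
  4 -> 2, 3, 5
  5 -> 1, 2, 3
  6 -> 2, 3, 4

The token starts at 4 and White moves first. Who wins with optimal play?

Track states (vertex, player-to-move).
A0 = {(2,White), (2,Black)}
A1: add {(1,White), (4,White), (5,White), (6,White)}.
(4,White) ∈ A1 ⇒ White forces the target.

White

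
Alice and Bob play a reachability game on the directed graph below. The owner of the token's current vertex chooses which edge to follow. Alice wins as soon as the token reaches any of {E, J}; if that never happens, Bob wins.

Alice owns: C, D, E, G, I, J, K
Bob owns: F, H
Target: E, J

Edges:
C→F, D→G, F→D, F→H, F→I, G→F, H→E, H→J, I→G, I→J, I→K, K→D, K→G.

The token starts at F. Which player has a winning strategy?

A0 = {E, J}
A1: add {H, I} — H (Bob): all of {E, J} already in; I (Alice) has I→J.
A2 = A1; e.g. C (Alice) has no edge into A1. Fixed point.
F never enters the attractor, so Bob can avoid the target forever.

Bob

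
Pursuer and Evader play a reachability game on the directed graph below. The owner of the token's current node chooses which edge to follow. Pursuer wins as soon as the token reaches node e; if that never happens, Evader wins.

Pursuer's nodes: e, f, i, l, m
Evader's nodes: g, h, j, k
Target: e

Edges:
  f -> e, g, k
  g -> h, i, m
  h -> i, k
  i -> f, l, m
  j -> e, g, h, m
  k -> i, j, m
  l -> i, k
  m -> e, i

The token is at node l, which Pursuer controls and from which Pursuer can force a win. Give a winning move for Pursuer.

i

A0 = {e}
A1: add {f, m} — f (Pursuer) has f→e; m (Pursuer) has m→e.
A2: add {i} — i (Pursuer) has i→f.
A3: add {l} — l (Pursuer) has l→i.
A4 = A3; e.g. g (Evader) can still go to h. Fixed point.
From l, successor i is in the attractor (rank 2); the other successor k is not.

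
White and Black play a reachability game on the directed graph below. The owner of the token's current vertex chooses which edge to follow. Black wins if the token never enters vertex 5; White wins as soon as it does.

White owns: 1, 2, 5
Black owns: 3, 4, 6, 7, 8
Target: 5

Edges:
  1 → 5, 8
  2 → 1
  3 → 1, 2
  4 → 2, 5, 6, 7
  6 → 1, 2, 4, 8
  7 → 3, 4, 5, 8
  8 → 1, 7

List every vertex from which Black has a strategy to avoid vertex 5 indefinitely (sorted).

4, 6, 7, 8

A0 = {5}
A1: add {1} — 1 (White) has 1→5.
A2: add {2} — 2 (White) has 2→1.
A3: add {3} — 3 (Black): all of {1, 2} already in.
A4 = A3; e.g. 4 (Black) can still go to 6. Fixed point.
White's attractor = {1, 2, 3, 5}; Black avoids the target exactly from the complement.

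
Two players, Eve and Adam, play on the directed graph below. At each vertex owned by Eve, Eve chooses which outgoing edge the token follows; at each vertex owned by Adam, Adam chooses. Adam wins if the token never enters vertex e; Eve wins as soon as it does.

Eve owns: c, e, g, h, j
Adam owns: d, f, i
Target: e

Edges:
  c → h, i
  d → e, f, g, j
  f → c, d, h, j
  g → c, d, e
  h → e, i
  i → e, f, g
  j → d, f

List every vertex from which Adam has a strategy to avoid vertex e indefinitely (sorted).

d, f, i, j

A0 = {e}
A1: add {g, h} — g (Eve) has g→e; h (Eve) has h→e.
A2: add {c} — c (Eve) has c→h.
A3 = A2; e.g. d (Adam) can still go to f. Fixed point.
Eve's attractor = {c, e, g, h}; Adam avoids the target exactly from the complement.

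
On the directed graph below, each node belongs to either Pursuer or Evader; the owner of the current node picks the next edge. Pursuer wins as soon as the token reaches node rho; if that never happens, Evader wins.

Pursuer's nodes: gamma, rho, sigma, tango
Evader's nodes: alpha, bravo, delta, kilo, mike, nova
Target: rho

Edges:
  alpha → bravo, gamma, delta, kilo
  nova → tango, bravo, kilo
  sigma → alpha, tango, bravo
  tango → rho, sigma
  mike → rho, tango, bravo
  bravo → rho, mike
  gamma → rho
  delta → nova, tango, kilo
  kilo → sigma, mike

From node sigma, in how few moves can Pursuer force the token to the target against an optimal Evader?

2

A0 = {rho}
A1: add {gamma, tango} — tango (Pursuer) has tango→rho; gamma (Pursuer) has gamma→rho.
A2: add {sigma} — sigma (Pursuer) has sigma→tango.
A3 = A2; e.g. alpha (Evader) can still go to bravo. Fixed point.
sigma enters the attractor at level 2, so Pursuer can force the target in 2 moves from there.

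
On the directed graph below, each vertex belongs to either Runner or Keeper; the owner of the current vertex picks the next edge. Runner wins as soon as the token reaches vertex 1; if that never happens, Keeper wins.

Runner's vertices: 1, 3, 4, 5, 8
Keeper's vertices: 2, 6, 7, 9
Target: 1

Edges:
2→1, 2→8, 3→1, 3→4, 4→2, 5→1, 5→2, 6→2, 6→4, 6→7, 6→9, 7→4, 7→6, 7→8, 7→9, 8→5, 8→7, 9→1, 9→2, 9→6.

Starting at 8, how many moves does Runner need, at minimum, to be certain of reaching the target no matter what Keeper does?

A0 = {1}
A1: add {3, 5} — 3 (Runner) has 3→1; 5 (Runner) has 5→1.
A2: add {8} — 8 (Runner) has 8→5.
8 enters the attractor at level 2, so Runner can force the target in 2 moves from there.

2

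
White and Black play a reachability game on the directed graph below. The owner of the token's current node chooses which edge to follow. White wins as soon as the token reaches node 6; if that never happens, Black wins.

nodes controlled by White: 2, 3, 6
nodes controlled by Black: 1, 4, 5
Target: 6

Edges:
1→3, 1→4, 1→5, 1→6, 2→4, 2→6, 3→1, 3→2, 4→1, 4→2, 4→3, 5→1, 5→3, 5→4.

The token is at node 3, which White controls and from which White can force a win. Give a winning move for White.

2

A0 = {6}
A1: add {2} — 2 (White) has 2→6.
A2: add {3} — 3 (White) has 3→2.
A3 = A2; e.g. 1 (Black) can still go to 4. Fixed point.
From 3, successor 2 is in the attractor (rank 1); the other successor 1 is not.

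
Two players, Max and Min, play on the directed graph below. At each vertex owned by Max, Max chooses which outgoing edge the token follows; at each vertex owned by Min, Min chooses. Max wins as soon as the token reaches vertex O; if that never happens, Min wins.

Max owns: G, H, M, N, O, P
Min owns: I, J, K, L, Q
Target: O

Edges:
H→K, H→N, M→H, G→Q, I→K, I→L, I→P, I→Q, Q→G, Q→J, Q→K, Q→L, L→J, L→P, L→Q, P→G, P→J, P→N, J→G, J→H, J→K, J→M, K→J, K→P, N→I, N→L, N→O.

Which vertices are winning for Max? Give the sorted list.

H, M, N, O, P

A0 = {O}
A1: add {N} — N (Max) has N→O.
A2: add {H, P} — H (Max) has H→N; P (Max) has P→N.
A3: add {M} — M (Max) has M→H.
A4 = A3; e.g. G (Max) has no edge into A3. Fixed point.
Max's winning region = {H, M, N, O, P}.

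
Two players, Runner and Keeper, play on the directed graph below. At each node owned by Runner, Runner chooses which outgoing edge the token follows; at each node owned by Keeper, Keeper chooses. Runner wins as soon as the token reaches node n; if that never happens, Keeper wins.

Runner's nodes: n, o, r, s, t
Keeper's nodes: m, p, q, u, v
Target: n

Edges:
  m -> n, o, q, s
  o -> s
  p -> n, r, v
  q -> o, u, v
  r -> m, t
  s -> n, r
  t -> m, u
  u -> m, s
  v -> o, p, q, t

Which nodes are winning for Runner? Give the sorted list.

A0 = {n}
A1: add {s} — s (Runner) has s→n.
A2: add {o} — o (Runner) has o→s.
A3 = A2; e.g. m (Keeper) can still go to q. Fixed point.
Runner's winning region = {n, o, s}.

n, o, s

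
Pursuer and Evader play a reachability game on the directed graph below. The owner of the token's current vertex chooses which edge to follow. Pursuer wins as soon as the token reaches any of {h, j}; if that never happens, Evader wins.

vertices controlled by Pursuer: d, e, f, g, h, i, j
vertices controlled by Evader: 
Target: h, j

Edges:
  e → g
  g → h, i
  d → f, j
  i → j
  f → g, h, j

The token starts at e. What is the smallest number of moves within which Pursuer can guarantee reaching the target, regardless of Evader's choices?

A0 = {h, j}
A1: add {d, f, g, i} — d (Pursuer) has d→j; f (Pursuer) has f→h; g (Pursuer) has g→h; i (Pursuer) has i→j.
A2: add {e} — e (Pursuer) has e→g.
A2 = all vertices. Fixed point.
e enters the attractor at level 2, so Pursuer can force the target in 2 moves from there.

2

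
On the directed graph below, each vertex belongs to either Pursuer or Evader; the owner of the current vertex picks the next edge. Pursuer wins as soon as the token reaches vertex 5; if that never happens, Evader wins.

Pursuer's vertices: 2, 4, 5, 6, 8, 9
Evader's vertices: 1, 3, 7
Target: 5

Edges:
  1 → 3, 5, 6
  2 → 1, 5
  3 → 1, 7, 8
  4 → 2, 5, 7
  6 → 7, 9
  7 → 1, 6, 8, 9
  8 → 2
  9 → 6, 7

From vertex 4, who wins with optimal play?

Pursuer

A0 = {5}
A1: add {2, 4} — 2 (Pursuer) has 2→5; 4 (Pursuer) has 4→5.
4 ∈ A1, so Pursuer can force the target.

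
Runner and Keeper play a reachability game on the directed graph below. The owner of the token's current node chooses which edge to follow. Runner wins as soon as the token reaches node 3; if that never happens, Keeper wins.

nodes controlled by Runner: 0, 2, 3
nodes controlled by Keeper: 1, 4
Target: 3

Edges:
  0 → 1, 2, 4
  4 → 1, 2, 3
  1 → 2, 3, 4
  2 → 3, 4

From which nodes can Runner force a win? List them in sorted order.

A0 = {3}
A1: add {2} — 2 (Runner) has 2→3.
A2: add {0} — 0 (Runner) has 0→2.
A3 = A2; e.g. 1 (Keeper) can still go to 4. Fixed point.
Runner's winning region = {0, 2, 3}.

0, 2, 3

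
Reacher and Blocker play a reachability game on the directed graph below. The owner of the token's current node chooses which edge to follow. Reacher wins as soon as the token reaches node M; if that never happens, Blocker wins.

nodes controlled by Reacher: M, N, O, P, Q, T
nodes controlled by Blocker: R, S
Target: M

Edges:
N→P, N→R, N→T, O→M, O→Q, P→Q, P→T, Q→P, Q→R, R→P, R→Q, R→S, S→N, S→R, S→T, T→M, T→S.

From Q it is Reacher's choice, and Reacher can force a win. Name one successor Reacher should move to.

A0 = {M}
A1: add {O, T} — O (Reacher) has O→M; T (Reacher) has T→M.
A2: add {N, P} — N (Reacher) has N→T; P (Reacher) has P→T.
A3: add {Q} — Q (Reacher) has Q→P.
A4 = A3; e.g. R (Blocker) can still go to S. Fixed point.
From Q, successor P is in the attractor (rank 2); the other successor R is not.

P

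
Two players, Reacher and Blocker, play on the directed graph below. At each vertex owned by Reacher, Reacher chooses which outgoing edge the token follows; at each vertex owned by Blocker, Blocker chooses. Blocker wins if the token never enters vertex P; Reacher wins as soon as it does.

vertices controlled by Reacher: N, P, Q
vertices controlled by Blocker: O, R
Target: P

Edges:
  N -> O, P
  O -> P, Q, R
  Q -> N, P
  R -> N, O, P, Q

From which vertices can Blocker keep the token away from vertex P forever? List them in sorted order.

A0 = {P}
A1: add {N, Q} — N (Reacher) has N→P; Q (Reacher) has Q→P.
A2 = A1; e.g. O (Blocker) can still go to R. Fixed point.
Reacher's attractor = {N, P, Q}; Blocker avoids the target exactly from the complement.

O, R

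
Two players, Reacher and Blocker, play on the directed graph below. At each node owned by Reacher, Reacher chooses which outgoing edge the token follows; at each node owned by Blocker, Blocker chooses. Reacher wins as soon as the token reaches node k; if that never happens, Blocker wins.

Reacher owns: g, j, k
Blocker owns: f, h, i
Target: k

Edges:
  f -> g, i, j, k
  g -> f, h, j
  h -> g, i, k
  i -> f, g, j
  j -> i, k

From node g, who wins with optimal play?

A0 = {k}
A1: add {j} — j (Reacher) has j→k.
A2: add {g} — g (Reacher) has g→j.
A3 = A2; e.g. f (Blocker) can still go to i. Fixed point.
g ∈ A2, so Reacher can force the target.

Reacher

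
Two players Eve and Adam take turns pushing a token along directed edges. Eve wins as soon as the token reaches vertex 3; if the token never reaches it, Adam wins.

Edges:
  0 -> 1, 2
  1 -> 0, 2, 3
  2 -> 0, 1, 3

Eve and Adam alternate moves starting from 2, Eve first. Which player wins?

Eve

Track states (vertex, player-to-move).
A0 = {(3,Eve), (3,Adam)}
A1: add {(1,Eve), (2,Eve)}.
(2,Eve) ∈ A1 ⇒ Eve forces the target.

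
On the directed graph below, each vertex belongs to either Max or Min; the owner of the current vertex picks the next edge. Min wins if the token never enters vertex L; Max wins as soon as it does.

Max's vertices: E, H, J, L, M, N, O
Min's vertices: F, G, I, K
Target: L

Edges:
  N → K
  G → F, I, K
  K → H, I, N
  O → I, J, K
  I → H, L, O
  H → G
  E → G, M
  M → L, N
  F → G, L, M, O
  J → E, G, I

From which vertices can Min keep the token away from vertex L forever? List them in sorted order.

A0 = {L}
A1: add {M} — M (Max) has M→L.
A2: add {E} — E (Max) has E→M.
A3: add {J} — J (Max) has J→E.
A4: add {O} — O (Max) has O→J.
A5 = A4; e.g. F (Min) can still go to G. Fixed point.
Max's attractor = {E, J, L, M, O}; Min avoids the target exactly from the complement.

F, G, H, I, K, N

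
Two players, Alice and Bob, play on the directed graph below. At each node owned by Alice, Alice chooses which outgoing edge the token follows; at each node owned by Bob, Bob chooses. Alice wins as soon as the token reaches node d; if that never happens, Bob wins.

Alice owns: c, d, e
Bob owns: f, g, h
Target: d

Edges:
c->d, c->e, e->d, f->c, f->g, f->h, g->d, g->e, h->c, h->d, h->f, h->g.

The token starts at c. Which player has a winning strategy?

Alice

A0 = {d}
A1: add {c, e} — c (Alice) has c→d; e (Alice) has e→d.
c ∈ A1, so Alice can force the target.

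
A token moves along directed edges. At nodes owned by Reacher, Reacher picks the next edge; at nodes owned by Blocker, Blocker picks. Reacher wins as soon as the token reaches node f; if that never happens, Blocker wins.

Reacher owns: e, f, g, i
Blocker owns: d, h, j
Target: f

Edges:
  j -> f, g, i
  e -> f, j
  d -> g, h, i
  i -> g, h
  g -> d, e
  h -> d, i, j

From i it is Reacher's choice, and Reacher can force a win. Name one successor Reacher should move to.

A0 = {f}
A1: add {e} — e (Reacher) has e→f.
A2: add {g} — g (Reacher) has g→e.
A3: add {i} — i (Reacher) has i→g.
A4: add {j} — j (Blocker): all of {f, g, i} already in.
A5 = A4; e.g. d (Blocker) can still go to h. Fixed point.
From i, successor g is in the attractor (rank 2); the other successor h is not.

g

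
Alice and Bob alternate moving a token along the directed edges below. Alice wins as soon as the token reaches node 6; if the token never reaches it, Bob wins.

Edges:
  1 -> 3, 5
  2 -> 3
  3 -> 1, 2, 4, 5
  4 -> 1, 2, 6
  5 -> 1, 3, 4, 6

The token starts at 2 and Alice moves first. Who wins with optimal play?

Bob

Track states (vertex, player-to-move).
A0 = {(6,Alice), (6,Bob)}
A1: add {(4,Alice), (5,Alice)}.
A2 = A1; e.g. (1,Alice) stays out. (2,Alice) never enters ⇒ Bob avoids the target.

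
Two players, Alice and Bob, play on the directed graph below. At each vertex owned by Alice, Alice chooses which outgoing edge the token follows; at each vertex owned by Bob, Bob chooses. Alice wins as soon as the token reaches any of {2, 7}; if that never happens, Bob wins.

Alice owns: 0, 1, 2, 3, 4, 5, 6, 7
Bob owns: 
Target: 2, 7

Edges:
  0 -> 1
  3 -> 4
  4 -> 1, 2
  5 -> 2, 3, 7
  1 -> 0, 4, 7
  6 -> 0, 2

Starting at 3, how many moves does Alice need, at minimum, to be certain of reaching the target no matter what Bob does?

2

A0 = {2, 7}
A1: add {1, 4, 5, 6} — 1 (Alice) has 1→7; 4 (Alice) has 4→2; 5 (Alice) has 5→2; 6 (Alice) has 6→2.
A2: add {0, 3} — 0 (Alice) has 0→1; 3 (Alice) has 3→4.
A2 = all vertices. Fixed point.
3 enters the attractor at level 2, so Alice can force the target in 2 moves from there.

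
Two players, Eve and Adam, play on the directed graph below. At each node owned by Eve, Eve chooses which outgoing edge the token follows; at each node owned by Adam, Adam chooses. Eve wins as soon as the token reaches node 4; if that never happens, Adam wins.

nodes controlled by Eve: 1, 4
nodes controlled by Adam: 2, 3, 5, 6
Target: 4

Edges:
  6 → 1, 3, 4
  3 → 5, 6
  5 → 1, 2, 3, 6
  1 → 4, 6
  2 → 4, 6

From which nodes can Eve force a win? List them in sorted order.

A0 = {4}
A1: add {1} — 1 (Eve) has 1→4.
A2 = A1; e.g. 2 (Adam) can still go to 6. Fixed point.
Eve's winning region = {1, 4}.

1, 4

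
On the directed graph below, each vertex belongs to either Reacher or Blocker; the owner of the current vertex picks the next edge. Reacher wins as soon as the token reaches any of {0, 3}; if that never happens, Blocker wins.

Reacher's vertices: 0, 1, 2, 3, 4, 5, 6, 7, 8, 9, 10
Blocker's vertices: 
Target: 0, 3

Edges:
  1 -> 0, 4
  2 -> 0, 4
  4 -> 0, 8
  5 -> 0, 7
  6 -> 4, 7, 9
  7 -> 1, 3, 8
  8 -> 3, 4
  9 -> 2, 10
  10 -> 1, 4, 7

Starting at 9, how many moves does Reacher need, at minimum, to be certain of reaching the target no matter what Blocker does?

2

A0 = {0, 3}
A1: add {1, 2, 4, 5, 7, 8} — 1 (Reacher) has 1→0; 2 (Reacher) has 2→0; 4 (Reacher) has 4→0; 5 (Reacher) has 5→0; 7 (Reacher) has 7→3; 8 (Reacher) has 8→3.
A2: add {6, 9, 10} — 6 (Reacher) has 6→4; 9 (Reacher) has 9→2; 10 (Reacher) has 10→1.
A2 = all vertices. Fixed point.
9 enters the attractor at level 2, so Reacher can force the target in 2 moves from there.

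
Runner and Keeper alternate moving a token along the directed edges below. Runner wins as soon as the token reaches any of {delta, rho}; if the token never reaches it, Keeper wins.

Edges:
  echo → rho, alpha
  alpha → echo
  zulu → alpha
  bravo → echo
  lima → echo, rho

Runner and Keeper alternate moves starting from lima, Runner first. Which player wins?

Runner

Track states (vertex, player-to-move).
A0 = {(rho,Runner), (rho,Keeper), (delta,Runner), (delta,Keeper)}
A1: add {(echo,Runner), (lima,Runner)}.
(lima,Runner) ∈ A1 ⇒ Runner forces the target.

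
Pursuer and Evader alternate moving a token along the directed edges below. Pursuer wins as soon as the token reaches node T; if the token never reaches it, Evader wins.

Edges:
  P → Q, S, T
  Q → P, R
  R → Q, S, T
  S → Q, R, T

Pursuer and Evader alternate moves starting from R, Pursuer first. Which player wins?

Pursuer

Track states (vertex, player-to-move).
A0 = {(T,Pursuer), (T,Evader)}
A1: add {(P,Pursuer), (R,Pursuer), (S,Pursuer)}.
(R,Pursuer) ∈ A1 ⇒ Pursuer forces the target.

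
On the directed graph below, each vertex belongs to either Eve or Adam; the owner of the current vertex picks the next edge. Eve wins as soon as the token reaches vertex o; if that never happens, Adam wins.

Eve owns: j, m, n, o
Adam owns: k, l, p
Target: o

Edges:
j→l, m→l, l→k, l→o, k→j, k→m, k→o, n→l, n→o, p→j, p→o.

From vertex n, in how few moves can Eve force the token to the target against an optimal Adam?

1

A0 = {o}
A1: add {n} — n (Eve) has n→o.
A2 = A1; e.g. j (Eve) has no edge into A1. Fixed point.
n enters the attractor at level 1, so Eve can force the target in 1 move from there.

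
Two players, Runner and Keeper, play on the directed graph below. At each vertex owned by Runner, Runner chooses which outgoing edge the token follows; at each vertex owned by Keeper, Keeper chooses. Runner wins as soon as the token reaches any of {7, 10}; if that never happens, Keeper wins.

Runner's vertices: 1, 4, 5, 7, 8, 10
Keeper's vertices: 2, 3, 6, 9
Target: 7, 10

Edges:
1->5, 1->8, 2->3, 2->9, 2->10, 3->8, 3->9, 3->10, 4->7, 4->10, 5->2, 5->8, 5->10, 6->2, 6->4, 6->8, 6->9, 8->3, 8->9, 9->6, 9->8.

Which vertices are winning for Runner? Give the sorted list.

A0 = {7, 10}
A1: add {4, 5} — 4 (Runner) has 4→7; 5 (Runner) has 5→10.
A2: add {1} — 1 (Runner) has 1→5.
A3 = A2; e.g. 2 (Keeper) can still go to 3. Fixed point.
Runner's winning region = {1, 4, 5, 7, 10}.

1, 4, 5, 7, 10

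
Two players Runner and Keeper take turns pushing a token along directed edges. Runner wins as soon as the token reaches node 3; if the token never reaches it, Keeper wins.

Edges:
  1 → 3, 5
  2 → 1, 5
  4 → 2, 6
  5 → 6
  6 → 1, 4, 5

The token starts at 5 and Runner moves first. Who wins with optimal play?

Track states (vertex, player-to-move).
A0 = {(3,Runner), (3,Keeper)}
A1: add {(1,Runner)}.
A2 = A1; e.g. (1,Keeper) stays out. (5,Runner) never enters ⇒ Keeper avoids the target.

Keeper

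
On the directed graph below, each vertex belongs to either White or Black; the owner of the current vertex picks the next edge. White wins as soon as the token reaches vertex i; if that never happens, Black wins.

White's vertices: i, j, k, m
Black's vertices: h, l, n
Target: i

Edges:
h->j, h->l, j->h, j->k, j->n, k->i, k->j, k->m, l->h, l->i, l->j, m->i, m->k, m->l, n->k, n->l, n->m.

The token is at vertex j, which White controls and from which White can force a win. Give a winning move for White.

k

A0 = {i}
A1: add {k, m} — k (White) has k→i; m (White) has m→i.
A2: add {j} — j (White) has j→k.
A3 = A2; e.g. h (Black) can still go to l. Fixed point.
From j, successor k is in the attractor (rank 1); the other successors h, n are not.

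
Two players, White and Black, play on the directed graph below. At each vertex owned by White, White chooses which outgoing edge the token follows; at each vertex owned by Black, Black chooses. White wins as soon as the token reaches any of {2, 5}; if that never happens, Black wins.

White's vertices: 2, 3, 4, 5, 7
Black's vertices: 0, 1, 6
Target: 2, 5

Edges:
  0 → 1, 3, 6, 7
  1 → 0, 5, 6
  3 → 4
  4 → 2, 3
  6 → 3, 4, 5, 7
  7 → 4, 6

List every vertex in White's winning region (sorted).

2, 3, 4, 5, 6, 7

A0 = {2, 5}
A1: add {4} — 4 (White) has 4→2.
A2: add {3, 7} — 3 (White) has 3→4; 7 (White) has 7→4.
A3: add {6} — 6 (Black): all of {3, 4, 5, 7} already in.
A4 = A3; e.g. 0 (Black) can still go to 1. Fixed point.
White's winning region = {2, 3, 4, 5, 6, 7}.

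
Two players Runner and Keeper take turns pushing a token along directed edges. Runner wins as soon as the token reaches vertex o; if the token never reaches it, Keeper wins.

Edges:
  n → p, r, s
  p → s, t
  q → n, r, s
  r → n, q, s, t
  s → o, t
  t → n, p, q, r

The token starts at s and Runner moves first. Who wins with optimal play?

Track states (vertex, player-to-move).
A0 = {(o,Runner), (o,Keeper)}
A1: add {(s,Runner)}.
(s,Runner) ∈ A1 ⇒ Runner forces the target.

Runner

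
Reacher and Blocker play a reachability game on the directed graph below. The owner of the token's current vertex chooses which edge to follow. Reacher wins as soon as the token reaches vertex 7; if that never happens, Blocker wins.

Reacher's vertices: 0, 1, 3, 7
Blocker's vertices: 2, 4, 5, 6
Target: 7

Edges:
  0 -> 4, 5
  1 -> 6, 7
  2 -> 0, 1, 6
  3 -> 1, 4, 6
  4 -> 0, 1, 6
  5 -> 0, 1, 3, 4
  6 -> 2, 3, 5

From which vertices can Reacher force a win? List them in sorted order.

1, 3, 7

A0 = {7}
A1: add {1} — 1 (Reacher) has 1→7.
A2: add {3} — 3 (Reacher) has 3→1.
A3 = A2; e.g. 0 (Reacher) has no edge into A2. Fixed point.
Reacher's winning region = {1, 3, 7}.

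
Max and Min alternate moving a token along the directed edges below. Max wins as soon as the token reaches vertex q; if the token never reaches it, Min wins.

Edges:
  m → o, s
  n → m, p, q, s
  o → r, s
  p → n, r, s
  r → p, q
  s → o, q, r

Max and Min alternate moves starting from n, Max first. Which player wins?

Track states (vertex, player-to-move).
A0 = {(q,Max), (q,Min)}
A1: add {(n,Max), (r,Max), (s,Max)}.
(n,Max) ∈ A1 ⇒ Max forces the target.

Max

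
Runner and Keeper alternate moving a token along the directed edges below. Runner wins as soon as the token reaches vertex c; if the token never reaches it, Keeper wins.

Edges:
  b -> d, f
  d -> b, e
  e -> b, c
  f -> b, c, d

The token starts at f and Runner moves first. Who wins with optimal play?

Track states (vertex, player-to-move).
A0 = {(c,Runner), (c,Keeper)}
A1: add {(e,Runner), (f,Runner)}.
(f,Runner) ∈ A1 ⇒ Runner forces the target.

Runner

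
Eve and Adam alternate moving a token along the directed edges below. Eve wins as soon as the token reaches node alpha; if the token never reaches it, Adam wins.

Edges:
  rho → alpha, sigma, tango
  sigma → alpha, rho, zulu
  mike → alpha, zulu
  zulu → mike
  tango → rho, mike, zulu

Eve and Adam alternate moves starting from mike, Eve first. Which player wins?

Eve

Track states (vertex, player-to-move).
A0 = {(alpha,Eve), (alpha,Adam)}
A1: add {(rho,Eve), (sigma,Eve), (mike,Eve)}.
(mike,Eve) ∈ A1 ⇒ Eve forces the target.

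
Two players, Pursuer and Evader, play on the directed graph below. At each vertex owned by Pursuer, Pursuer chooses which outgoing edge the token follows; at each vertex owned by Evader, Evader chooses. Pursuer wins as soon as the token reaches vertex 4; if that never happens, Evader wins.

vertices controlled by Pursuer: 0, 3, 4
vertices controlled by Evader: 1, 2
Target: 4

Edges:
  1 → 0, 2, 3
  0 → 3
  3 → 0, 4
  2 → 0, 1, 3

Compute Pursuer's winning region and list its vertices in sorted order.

A0 = {4}
A1: add {3} — 3 (Pursuer) has 3→4.
A2: add {0} — 0 (Pursuer) has 0→3.
A3 = A2; e.g. 1 (Evader) can still go to 2. Fixed point.
Pursuer's winning region = {0, 3, 4}.

0, 3, 4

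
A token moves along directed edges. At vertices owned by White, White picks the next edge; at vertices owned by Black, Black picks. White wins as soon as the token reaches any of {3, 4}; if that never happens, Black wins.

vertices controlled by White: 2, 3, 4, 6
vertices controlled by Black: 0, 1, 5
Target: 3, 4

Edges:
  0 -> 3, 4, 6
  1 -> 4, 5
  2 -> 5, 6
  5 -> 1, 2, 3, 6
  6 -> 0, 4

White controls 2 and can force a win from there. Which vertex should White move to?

6

A0 = {3, 4}
A1: add {6} — 6 (White) has 6→4.
A2: add {0, 2} — 0 (Black): all of {3, 4, 6} already in; 2 (White) has 2→6.
A3 = A2; e.g. 1 (Black) can still go to 5. Fixed point.
From 2, successor 6 is in the attractor (rank 1); the other successor 5 is not.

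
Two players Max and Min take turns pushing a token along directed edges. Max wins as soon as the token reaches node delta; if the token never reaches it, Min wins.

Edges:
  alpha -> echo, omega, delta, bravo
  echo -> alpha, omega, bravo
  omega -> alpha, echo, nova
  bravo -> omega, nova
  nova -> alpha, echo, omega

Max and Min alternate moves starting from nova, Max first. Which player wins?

Track states (vertex, player-to-move).
A0 = {(delta,Max), (delta,Min)}
A1: add {(alpha,Max)}.
A2 = A1; e.g. (alpha,Min) stays out. (nova,Max) never enters ⇒ Min avoids the target.

Min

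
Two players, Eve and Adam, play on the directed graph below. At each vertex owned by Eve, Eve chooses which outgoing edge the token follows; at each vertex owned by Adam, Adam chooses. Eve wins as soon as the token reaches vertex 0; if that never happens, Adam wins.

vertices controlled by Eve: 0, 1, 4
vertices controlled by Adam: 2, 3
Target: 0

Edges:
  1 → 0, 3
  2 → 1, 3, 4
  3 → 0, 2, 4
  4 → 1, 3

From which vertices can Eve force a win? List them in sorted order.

A0 = {0}
A1: add {1} — 1 (Eve) has 1→0.
A2: add {4} — 4 (Eve) has 4→1.
A3 = A2; e.g. 2 (Adam) can still go to 3. Fixed point.
Eve's winning region = {0, 1, 4}.

0, 1, 4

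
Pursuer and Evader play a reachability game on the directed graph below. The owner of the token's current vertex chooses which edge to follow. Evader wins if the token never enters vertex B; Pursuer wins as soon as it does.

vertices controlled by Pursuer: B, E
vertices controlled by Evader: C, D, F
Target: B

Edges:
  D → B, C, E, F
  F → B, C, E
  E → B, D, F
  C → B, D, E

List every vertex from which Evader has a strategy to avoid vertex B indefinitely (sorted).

A0 = {B}
A1: add {E} — E (Pursuer) has E→B.
A2 = A1; e.g. C (Evader) can still go to D. Fixed point.
Pursuer's attractor = {B, E}; Evader avoids the target exactly from the complement.

C, D, F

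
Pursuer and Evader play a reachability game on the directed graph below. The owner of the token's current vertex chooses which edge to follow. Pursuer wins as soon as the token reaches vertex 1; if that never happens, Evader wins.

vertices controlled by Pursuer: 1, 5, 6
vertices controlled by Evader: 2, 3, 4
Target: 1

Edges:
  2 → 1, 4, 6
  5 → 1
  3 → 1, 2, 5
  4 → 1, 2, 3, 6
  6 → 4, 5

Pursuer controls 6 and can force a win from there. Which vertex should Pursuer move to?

5

A0 = {1}
A1: add {5} — 5 (Pursuer) has 5→1.
A2: add {6} — 6 (Pursuer) has 6→5.
A3 = A2; e.g. 2 (Evader) can still go to 4. Fixed point.
From 6, successor 5 is in the attractor (rank 1); the other successor 4 is not.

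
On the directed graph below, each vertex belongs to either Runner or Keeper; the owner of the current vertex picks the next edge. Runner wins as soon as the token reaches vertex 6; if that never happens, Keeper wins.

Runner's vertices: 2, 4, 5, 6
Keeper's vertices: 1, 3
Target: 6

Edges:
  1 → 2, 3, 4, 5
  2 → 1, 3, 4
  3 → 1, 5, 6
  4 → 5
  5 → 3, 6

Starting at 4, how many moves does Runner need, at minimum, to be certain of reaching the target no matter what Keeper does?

2

A0 = {6}
A1: add {5} — 5 (Runner) has 5→6.
A2: add {4} — 4 (Runner) has 4→5.
4 enters the attractor at level 2, so Runner can force the target in 2 moves from there.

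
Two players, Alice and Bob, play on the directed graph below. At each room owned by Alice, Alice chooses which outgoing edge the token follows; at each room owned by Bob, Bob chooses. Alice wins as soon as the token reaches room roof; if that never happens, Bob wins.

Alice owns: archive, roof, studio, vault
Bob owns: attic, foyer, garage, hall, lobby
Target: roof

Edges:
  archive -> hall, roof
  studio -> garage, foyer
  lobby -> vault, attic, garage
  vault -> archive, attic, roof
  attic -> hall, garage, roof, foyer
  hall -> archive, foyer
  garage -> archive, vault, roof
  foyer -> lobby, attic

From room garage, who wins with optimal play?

Alice

A0 = {roof}
A1: add {archive, vault} — archive (Alice) has archive→roof; vault (Alice) has vault→roof.
A2: add {garage} — garage (Bob): all of {archive, vault, roof} already in.
garage ∈ A2, so Alice can force the target.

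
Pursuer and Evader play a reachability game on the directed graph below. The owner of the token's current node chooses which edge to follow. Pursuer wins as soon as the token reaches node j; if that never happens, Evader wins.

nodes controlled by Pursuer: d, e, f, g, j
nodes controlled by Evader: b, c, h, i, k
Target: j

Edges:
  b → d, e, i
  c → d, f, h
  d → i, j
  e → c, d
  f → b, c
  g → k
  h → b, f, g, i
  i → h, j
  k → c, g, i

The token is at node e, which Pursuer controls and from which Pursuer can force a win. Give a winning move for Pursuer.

d

A0 = {j}
A1: add {d} — d (Pursuer) has d→j.
A2: add {e} — e (Pursuer) has e→d.
A3 = A2; e.g. b (Evader) can still go to i. Fixed point.
From e, successor d is in the attractor (rank 1); the other successor c is not.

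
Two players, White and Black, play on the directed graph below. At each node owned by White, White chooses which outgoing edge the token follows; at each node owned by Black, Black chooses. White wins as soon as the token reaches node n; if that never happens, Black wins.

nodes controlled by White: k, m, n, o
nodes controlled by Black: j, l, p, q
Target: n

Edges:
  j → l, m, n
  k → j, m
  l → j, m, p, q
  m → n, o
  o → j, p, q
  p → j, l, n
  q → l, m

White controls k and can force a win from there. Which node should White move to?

A0 = {n}
A1: add {m} — m (White) has m→n.
A2: add {k} — k (White) has k→m.
A3 = A2; e.g. j (Black) can still go to l. Fixed point.
From k, successor m is in the attractor (rank 1); the other successor j is not.

m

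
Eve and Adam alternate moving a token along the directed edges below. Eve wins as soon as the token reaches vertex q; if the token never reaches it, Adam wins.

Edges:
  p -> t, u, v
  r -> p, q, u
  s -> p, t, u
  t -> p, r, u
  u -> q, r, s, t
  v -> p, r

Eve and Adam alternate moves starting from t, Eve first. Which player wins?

Adam

Track states (vertex, player-to-move).
A0 = {(q,Eve), (q,Adam)}
A1: add {(r,Eve), (u,Eve)}.
A2 = A1; e.g. (p,Eve) stays out. (t,Eve) never enters ⇒ Adam avoids the target.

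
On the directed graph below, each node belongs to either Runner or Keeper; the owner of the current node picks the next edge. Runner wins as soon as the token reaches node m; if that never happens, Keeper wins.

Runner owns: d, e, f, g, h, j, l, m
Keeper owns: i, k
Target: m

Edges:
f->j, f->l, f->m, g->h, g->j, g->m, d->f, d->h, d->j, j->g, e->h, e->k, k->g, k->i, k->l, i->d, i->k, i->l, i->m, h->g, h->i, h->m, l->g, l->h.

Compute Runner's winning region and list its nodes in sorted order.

d, e, f, g, h, j, l, m

A0 = {m}
A1: add {f, g, h} — f (Runner) has f→m; g (Runner) has g→m; h (Runner) has h→m.
A2: add {d, e, j, l} — d (Runner) has d→f; e (Runner) has e→h; j (Runner) has j→g; l (Runner) has l→g.
A3 = A2; e.g. i (Keeper) can still go to k. Fixed point.
Runner's winning region = {d, e, f, g, h, j, l, m}.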